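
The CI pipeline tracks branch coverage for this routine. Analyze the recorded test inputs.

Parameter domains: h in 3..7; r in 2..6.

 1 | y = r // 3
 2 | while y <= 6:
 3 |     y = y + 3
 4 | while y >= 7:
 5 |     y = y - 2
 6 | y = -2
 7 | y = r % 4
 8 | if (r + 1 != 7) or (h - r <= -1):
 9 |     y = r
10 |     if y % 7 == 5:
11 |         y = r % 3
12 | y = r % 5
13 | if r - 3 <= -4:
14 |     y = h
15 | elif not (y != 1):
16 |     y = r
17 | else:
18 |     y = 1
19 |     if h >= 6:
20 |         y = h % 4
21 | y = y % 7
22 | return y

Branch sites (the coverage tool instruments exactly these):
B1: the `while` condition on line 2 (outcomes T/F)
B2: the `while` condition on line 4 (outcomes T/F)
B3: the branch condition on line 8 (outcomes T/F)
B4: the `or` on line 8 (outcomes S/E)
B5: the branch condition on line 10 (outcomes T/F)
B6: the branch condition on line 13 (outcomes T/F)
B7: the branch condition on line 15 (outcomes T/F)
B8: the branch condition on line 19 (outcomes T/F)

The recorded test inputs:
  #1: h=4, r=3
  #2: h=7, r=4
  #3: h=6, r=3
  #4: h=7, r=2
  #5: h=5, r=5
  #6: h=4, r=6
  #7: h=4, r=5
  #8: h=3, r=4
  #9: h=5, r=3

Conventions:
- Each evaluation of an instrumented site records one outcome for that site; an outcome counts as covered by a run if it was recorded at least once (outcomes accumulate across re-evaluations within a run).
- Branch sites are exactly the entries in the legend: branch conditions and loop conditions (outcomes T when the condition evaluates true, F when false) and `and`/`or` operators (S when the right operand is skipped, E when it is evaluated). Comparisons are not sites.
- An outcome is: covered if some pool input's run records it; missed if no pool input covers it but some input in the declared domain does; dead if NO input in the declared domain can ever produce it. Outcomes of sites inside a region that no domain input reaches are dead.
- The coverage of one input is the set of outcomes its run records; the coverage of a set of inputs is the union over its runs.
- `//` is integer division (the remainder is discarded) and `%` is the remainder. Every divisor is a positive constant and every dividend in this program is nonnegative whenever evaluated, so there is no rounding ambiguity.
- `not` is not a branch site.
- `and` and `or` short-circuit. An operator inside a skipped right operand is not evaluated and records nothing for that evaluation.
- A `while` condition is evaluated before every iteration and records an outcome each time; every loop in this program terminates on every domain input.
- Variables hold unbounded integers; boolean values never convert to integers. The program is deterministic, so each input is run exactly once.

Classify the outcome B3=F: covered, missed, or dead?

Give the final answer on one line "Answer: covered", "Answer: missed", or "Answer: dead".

no pool input records B3=F
but domain input (h=6, r=6) does record it -> reachable, so missed

Answer: missed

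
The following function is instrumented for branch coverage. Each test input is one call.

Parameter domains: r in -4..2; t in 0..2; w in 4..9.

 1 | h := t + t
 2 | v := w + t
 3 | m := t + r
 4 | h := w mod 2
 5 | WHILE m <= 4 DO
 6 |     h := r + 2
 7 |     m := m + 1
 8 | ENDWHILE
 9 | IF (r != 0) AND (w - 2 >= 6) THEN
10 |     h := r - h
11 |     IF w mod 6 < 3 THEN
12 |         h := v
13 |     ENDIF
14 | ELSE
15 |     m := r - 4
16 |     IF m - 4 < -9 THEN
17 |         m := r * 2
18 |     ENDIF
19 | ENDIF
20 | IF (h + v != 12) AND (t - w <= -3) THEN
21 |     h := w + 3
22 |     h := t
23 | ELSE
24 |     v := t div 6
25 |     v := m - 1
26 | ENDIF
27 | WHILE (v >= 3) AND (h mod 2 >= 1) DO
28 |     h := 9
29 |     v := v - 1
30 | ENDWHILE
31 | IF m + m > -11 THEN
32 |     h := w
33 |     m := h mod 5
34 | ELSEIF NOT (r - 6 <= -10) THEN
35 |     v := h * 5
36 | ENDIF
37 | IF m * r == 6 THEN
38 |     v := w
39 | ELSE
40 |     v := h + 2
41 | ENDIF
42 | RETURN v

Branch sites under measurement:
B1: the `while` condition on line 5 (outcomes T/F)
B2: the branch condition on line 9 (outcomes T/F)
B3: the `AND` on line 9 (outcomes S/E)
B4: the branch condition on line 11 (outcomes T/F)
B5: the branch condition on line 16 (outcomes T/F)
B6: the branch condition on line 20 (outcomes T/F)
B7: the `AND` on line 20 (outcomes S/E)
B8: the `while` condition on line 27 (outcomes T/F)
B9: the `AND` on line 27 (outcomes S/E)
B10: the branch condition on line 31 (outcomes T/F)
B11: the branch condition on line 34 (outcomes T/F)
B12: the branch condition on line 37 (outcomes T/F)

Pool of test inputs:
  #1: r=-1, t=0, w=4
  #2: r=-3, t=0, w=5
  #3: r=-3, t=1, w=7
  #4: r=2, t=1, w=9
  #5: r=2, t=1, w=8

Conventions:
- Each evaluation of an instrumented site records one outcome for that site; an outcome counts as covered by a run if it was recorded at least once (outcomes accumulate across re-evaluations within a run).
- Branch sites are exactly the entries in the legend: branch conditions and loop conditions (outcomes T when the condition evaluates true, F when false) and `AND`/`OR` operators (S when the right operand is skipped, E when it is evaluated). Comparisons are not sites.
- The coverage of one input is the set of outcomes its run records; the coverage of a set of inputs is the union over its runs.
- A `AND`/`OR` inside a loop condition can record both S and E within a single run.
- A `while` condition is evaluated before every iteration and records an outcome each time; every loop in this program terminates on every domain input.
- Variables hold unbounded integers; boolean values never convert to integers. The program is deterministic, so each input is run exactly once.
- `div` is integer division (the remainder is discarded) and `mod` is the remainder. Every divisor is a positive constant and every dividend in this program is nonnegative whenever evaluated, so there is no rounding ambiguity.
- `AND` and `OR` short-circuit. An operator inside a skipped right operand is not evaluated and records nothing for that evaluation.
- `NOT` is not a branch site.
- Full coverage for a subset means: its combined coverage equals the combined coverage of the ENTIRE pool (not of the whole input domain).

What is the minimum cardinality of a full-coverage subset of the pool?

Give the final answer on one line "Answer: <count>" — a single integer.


input #1 (r=-1, t=0, w=4): events B1->T, B1->T, B1->T, B1->T, B1->T, B1->T, B1->F, B3->E, B2->F, B5->F, B7->E, B6->T, B9->E, B8->F, ...; covers B1=T, B1=F, B2=F, B3=E, B5=F, B6=T, B7=E, B8=F, B9=E, B10=T, B12=F
input #2 (r=-3, t=0, w=5): events B1->T, B1->T, B1->T, B1->T, B1->T, B1->T, B1->T, B1->T, B1->F, B3->E, B2->F, B5->T, B7->E, B6->T, ...; covers B1=T, B1=F, B2=F, B3=E, B5=T, B6=T, B7=E, B8=F, B9=E, B10=F, B11=T, B12=F
input #3 (r=-3, t=1, w=7): events B1->T, B1->T, B1->T, B1->T, B1->T, B1->T, B1->T, B1->F, B3->E, B2->F, B5->T, B7->E, B6->T, B9->E, ...; covers B1=T, B1=F, B2=F, B3=E, B5=T, B6=T, B7=E, B8=T, B8=F, B9=S, B9=E, B10=F, B11=T, B12=F
input #4 (r=2, t=1, w=9): events B1->T, B1->T, B1->F, B3->E, B2->T, B4->F, B7->E, B6->T, B9->E, B8->T, B9->E, B8->T, B9->E, B8->T, ...; covers B1=T, B1=F, B2=T, B3=E, B4=F, B6=T, B7=E, B8=T, B8=F, B9=S, B9=E, B10=T, B12=F
input #5 (r=2, t=1, w=8): events B1->T, B1->T, B1->F, B3->E, B2->T, B4->T, B7->E, B6->T, B9->E, B8->T, B9->E, B8->T, B9->E, B8->T, ...; covers B1=T, B1=F, B2=T, B3=E, B4=T, B6=T, B7=E, B8=T, B8=F, B9=S, B9=E, B10=T, B12=T
pool-wide coverage (20 outcomes): B1=T, B1=F, B2=T, B2=F, B3=E, B4=T, B4=F, B5=T, B5=F, B6=T, B7=E, B8=T, B8=F, B9=S, B9=E, B10=T, B10=F, B11=T, B12=T, B12=F
no size-1 subset reaches all 20 outcomes (best union: 14/20)
no size-2 subset reaches all 20 outcomes (best union: 18/20)
no size-3 subset reaches all 20 outcomes (best union: 19/20)
inputs {1, 2, 4, 5} (size 4) cover everything; no size-4 subset with a lexicographically smaller index list covers all 20
Answer: 4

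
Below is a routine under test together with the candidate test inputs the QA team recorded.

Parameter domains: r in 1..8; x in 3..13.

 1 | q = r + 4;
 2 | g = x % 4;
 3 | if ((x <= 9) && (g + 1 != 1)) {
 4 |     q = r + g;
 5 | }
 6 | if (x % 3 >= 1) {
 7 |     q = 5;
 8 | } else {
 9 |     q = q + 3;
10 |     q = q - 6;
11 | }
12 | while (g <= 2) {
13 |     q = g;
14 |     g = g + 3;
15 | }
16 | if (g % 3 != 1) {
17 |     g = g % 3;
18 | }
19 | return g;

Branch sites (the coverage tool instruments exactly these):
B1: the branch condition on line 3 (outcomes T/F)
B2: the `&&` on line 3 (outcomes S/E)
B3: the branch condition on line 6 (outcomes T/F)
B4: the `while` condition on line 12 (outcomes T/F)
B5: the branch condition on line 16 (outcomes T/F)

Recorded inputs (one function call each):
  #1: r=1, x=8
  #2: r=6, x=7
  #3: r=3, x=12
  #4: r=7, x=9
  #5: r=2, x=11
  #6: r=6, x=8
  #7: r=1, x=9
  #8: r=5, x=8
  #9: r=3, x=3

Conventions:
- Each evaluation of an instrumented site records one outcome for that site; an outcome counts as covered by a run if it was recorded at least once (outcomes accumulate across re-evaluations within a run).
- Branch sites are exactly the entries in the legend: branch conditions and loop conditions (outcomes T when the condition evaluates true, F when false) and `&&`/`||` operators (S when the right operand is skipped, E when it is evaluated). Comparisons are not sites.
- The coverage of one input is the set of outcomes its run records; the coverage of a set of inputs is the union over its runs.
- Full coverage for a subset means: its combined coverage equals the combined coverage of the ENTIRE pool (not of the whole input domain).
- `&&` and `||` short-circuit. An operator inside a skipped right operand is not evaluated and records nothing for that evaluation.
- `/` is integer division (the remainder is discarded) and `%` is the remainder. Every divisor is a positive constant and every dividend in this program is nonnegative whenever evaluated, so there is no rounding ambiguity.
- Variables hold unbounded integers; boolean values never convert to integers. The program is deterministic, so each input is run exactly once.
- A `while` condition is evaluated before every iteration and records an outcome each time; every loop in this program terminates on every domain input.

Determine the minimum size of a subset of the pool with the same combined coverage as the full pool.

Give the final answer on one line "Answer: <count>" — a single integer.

input #1 (r=1, x=8): events B2->E, B1->F, B3->T, B4->T, B4->F, B5->T; covers B1=F, B2=E, B3=T, B4=T, B4=F, B5=T
input #2 (r=6, x=7): events B2->E, B1->T, B3->T, B4->F, B5->T; covers B1=T, B2=E, B3=T, B4=F, B5=T
input #3 (r=3, x=12): events B2->S, B1->F, B3->F, B4->T, B4->F, B5->T; covers B1=F, B2=S, B3=F, B4=T, B4=F, B5=T
input #4 (r=7, x=9): events B2->E, B1->T, B3->F, B4->T, B4->F, B5->F; covers B1=T, B2=E, B3=F, B4=T, B4=F, B5=F
input #5 (r=2, x=11): events B2->S, B1->F, B3->T, B4->F, B5->T; covers B1=F, B2=S, B3=T, B4=F, B5=T
input #6 (r=6, x=8): events B2->E, B1->F, B3->T, B4->T, B4->F, B5->T; covers B1=F, B2=E, B3=T, B4=T, B4=F, B5=T
input #7 (r=1, x=9): events B2->E, B1->T, B3->F, B4->T, B4->F, B5->F; covers B1=T, B2=E, B3=F, B4=T, B4=F, B5=F
input #8 (r=5, x=8): events B2->E, B1->F, B3->T, B4->T, B4->F, B5->T; covers B1=F, B2=E, B3=T, B4=T, B4=F, B5=T
input #9 (r=3, x=3): events B2->E, B1->T, B3->F, B4->F, B5->T; covers B1=T, B2=E, B3=F, B4=F, B5=T
together the pool reaches 10 outcomes: B1=T, B1=F, B2=S, B2=E, B3=T, B3=F, B4=T, B4=F, B5=T, B5=F
checked all size-1 subsets: none covers 10 outcomes (max 6/10)
size 2: inputs {4, 5} cover all 10 outcomes, and no lexicographically smaller subset of this size does

Answer: 2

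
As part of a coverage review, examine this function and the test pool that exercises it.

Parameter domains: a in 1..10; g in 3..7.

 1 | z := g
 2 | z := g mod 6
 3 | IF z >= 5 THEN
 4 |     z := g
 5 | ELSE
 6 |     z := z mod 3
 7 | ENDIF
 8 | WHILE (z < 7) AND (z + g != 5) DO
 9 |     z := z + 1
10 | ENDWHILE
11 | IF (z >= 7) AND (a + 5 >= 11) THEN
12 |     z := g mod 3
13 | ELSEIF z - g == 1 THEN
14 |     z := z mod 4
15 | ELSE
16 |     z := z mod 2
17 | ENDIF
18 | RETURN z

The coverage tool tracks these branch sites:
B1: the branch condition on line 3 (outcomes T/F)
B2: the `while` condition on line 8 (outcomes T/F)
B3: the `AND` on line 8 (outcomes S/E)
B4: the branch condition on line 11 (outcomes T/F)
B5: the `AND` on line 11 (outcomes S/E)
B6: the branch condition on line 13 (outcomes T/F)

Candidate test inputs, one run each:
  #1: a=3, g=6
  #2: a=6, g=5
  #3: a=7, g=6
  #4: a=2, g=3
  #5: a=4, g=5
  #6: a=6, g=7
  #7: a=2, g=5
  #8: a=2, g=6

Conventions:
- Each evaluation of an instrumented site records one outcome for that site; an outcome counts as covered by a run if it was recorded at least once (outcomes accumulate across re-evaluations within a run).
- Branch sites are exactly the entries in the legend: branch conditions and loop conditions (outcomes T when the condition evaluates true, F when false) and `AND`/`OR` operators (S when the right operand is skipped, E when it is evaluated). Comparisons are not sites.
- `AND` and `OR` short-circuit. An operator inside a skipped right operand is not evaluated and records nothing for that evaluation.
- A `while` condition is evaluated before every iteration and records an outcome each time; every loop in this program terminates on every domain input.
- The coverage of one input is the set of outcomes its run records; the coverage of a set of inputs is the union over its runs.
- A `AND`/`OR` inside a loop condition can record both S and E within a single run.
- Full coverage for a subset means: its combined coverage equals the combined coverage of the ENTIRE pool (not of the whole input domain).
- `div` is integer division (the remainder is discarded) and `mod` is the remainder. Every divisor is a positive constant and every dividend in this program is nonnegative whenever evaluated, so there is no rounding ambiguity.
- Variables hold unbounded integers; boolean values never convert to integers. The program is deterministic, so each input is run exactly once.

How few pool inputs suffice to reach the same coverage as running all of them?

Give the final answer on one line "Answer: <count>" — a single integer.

#1 (a=3, g=6) -> B1->F, B3->E, B2->T, B3->E, B2->T, B3->E, B2->T, B3->E, B2->T, B3->E, B2->T, B3->E, B2->T, B3->E, ...; covered: B1=F, B2=T, B2=F, B3=S, B3=E, B4=F, B5=E, B6=T
#2 (a=6, g=5) -> B1->T, B3->E, B2->T, B3->E, B2->T, B3->S, B2->F, B5->E, B4->T; covered: B1=T, B2=T, B2=F, B3=S, B3=E, B4=T, B5=E
#3 (a=7, g=6) -> B1->F, B3->E, B2->T, B3->E, B2->T, B3->E, B2->T, B3->E, B2->T, B3->E, B2->T, B3->E, B2->T, B3->E, ...; covered: B1=F, B2=T, B2=F, B3=S, B3=E, B4=T, B5=E
#4 (a=2, g=3) -> B1->F, B3->E, B2->T, B3->E, B2->T, B3->E, B2->F, B5->S, B4->F, B6->F; covered: B1=F, B2=T, B2=F, B3=E, B4=F, B5=S, B6=F
#5 (a=4, g=5) -> B1->T, B3->E, B2->T, B3->E, B2->T, B3->S, B2->F, B5->E, B4->F, B6->F; covered: B1=T, B2=T, B2=F, B3=S, B3=E, B4=F, B5=E, B6=F
#6 (a=6, g=7) -> B1->F, B3->E, B2->T, B3->E, B2->T, B3->E, B2->T, B3->E, B2->T, B3->E, B2->T, B3->E, B2->T, B3->S, ...; covered: B1=F, B2=T, B2=F, B3=S, B3=E, B4=T, B5=E
#7 (a=2, g=5) -> B1->T, B3->E, B2->T, B3->E, B2->T, B3->S, B2->F, B5->E, B4->F, B6->F; covered: B1=T, B2=T, B2=F, B3=S, B3=E, B4=F, B5=E, B6=F
#8 (a=2, g=6) -> B1->F, B3->E, B2->T, B3->E, B2->T, B3->E, B2->T, B3->E, B2->T, B3->E, B2->T, B3->E, B2->T, B3->E, ...; covered: B1=F, B2=T, B2=F, B3=S, B3=E, B4=F, B5=E, B6=T
together the pool reaches 12 outcomes: B1=T, B1=F, B2=T, B2=F, B3=S, B3=E, B4=T, B4=F, B5=S, B5=E, B6=T, B6=F
size 1 is not enough: best union over all size-1 subsets is 8/12
size 2 is not enough: best union over all size-2 subsets is 11/12
the canonical winner is {1, 2, 4}: size 3, full 12-outcome coverage, earliest index list among size-3 covers

Answer: 3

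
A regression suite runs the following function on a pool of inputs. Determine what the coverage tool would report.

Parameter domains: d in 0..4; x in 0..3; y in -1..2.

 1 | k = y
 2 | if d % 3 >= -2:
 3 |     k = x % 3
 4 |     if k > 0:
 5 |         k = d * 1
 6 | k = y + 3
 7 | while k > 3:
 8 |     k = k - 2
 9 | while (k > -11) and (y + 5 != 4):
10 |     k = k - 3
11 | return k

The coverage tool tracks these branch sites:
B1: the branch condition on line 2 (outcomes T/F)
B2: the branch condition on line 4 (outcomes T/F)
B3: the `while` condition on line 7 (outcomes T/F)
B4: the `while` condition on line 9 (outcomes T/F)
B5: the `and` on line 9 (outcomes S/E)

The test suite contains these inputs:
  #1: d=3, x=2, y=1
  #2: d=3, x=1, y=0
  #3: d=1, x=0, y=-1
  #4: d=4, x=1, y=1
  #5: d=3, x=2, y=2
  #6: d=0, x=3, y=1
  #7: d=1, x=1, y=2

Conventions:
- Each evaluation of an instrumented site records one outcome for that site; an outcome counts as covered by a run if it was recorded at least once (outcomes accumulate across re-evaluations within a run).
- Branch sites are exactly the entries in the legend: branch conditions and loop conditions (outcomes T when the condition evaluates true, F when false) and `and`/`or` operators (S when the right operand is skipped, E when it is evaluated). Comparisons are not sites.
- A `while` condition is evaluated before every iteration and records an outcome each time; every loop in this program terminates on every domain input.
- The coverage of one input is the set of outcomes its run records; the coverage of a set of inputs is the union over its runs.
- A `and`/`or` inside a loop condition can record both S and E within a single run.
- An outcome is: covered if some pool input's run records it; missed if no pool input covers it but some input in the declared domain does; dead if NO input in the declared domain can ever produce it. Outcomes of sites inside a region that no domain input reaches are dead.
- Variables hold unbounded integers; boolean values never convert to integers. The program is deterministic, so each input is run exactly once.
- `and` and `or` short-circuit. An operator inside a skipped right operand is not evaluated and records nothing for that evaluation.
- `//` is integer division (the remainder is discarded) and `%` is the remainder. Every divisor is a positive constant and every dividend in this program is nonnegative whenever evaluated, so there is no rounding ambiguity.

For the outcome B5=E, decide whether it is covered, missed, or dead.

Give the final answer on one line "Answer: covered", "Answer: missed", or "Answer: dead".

B5=E is recorded by pool input(s) 1, 2, 3, 4, 5, 6, 7 -> covered

Answer: covered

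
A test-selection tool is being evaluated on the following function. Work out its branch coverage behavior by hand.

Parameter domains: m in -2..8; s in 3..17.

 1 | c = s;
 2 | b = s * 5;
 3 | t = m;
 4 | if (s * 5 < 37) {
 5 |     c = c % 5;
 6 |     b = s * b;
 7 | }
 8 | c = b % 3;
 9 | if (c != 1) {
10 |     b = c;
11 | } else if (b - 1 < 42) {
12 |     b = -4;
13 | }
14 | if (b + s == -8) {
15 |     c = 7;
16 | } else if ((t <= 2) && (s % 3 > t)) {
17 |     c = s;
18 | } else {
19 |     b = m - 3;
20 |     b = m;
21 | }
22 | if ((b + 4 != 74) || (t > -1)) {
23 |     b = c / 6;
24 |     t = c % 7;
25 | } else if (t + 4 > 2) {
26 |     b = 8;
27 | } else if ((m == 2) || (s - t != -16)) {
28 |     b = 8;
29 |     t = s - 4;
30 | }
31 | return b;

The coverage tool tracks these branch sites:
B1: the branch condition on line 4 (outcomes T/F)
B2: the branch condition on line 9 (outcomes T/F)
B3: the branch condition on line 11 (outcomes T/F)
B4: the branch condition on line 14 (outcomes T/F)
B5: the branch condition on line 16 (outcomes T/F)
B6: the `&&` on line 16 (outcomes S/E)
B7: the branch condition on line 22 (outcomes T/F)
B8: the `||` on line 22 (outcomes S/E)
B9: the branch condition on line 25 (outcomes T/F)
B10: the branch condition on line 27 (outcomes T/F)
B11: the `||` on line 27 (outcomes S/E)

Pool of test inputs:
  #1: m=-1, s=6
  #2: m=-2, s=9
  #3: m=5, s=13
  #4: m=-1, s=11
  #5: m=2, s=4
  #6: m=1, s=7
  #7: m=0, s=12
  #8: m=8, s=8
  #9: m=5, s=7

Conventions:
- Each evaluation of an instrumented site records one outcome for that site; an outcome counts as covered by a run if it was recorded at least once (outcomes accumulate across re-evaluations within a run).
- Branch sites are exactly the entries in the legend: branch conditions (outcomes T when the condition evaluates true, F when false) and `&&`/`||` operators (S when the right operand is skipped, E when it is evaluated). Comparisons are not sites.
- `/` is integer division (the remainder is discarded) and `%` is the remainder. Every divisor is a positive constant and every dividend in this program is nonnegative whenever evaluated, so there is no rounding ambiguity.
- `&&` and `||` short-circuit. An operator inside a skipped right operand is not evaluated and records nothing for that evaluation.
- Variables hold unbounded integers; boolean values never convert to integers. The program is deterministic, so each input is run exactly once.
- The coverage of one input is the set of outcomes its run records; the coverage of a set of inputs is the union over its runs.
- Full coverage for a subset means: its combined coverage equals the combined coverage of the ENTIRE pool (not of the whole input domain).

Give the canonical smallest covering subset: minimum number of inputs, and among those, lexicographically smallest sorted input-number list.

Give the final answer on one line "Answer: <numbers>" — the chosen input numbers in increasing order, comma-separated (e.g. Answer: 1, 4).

#1 (m=-1, s=6) -> covered: B1=T, B2=T, B4=F, B5=T, B6=E, B7=T, B8=S
#2 (m=-2, s=9) -> covered: B1=F, B2=T, B4=F, B5=T, B6=E, B7=T, B8=S
#3 (m=5, s=13) -> covered: B1=F, B2=T, B4=F, B5=F, B6=S, B7=T, B8=S
#4 (m=-1, s=11) -> covered: B1=F, B2=F, B3=F, B4=F, B5=T, B6=E, B7=T, B8=S
#5 (m=2, s=4) -> covered: B1=T, B2=T, B4=F, B5=F, B6=E, B7=T, B8=S
#6 (m=1, s=7) -> covered: B1=T, B2=T, B4=F, B5=F, B6=E, B7=T, B8=S
#7 (m=0, s=12) -> covered: B1=F, B2=T, B4=F, B5=F, B6=E, B7=T, B8=S
#8 (m=8, s=8) -> covered: B1=F, B2=F, B3=T, B4=F, B5=F, B6=S, B7=T, B8=S
#9 (m=5, s=7) -> covered: B1=T, B2=T, B4=F, B5=F, B6=S, B7=T, B8=S
together the pool reaches 13 outcomes: B1=T, B1=F, B2=T, B2=F, B3=T, B3=F, B4=F, B5=T, B5=F, B6=S, B6=E, B7=T, B8=S
no size-1 subset reaches all 13 outcomes (best union: 8/13)
no size-2 subset reaches all 13 outcomes (best union: 12/13)
inputs {1, 4, 8} (size 3) cover everything; no size-3 subset with a lexicographically smaller index list covers all 13

Answer: 1, 4, 8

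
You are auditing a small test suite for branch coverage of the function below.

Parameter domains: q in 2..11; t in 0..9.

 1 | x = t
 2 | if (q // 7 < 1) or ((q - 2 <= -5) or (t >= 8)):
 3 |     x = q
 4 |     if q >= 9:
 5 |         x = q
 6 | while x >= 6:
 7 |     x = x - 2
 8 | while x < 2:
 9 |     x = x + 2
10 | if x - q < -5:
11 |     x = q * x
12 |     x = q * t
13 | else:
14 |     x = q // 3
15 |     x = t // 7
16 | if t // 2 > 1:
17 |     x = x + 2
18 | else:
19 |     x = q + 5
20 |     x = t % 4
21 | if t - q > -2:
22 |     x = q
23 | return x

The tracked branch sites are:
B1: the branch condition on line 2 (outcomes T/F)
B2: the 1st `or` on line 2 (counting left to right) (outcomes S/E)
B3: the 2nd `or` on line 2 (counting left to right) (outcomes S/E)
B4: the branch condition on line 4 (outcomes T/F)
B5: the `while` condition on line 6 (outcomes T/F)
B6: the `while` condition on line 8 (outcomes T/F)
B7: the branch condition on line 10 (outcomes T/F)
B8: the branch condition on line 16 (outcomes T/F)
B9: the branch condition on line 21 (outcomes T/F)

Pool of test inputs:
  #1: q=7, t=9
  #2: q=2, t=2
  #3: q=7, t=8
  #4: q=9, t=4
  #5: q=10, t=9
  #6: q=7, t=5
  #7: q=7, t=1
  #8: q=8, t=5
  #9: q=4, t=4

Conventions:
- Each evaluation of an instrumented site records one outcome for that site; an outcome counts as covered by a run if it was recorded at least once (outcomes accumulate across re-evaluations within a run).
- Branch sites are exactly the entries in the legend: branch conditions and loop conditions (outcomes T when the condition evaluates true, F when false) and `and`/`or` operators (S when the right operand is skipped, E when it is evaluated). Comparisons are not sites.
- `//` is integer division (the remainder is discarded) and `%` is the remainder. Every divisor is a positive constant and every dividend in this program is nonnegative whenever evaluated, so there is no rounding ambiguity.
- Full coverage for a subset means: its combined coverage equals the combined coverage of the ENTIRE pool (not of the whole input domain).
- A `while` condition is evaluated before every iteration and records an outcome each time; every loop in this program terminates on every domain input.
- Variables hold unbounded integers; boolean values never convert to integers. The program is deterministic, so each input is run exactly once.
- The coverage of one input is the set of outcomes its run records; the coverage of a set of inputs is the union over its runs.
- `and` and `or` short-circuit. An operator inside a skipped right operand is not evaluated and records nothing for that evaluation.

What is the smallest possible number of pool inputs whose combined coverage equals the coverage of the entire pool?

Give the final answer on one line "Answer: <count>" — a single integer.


input #1 (q=7, t=9): events B2->E, B3->E, B1->T, B4->F, B5->T, B5->F, B6->F, B7->F, B8->T, B9->T; covers B1=T, B2=E, B3=E, B4=F, B5=T, B5=F, B6=F, B7=F, B8=T, B9=T
input #2 (q=2, t=2): events B2->S, B1->T, B4->F, B5->F, B6->F, B7->F, B8->F, B9->T; covers B1=T, B2=S, B4=F, B5=F, B6=F, B7=F, B8=F, B9=T
input #3 (q=7, t=8): events B2->E, B3->E, B1->T, B4->F, B5->T, B5->F, B6->F, B7->F, B8->T, B9->T; covers B1=T, B2=E, B3=E, B4=F, B5=T, B5=F, B6=F, B7=F, B8=T, B9=T
input #4 (q=9, t=4): events B2->E, B3->E, B1->F, B5->F, B6->F, B7->F, B8->T, B9->F; covers B1=F, B2=E, B3=E, B5=F, B6=F, B7=F, B8=T, B9=F
input #5 (q=10, t=9): events B2->E, B3->E, B1->T, B4->T, B5->T, B5->T, B5->T, B5->F, B6->F, B7->T, B8->T, B9->T; covers B1=T, B2=E, B3=E, B4=T, B5=T, B5=F, B6=F, B7=T, B8=T, B9=T
input #6 (q=7, t=5): events B2->E, B3->E, B1->F, B5->F, B6->F, B7->F, B8->T, B9->F; covers B1=F, B2=E, B3=E, B5=F, B6=F, B7=F, B8=T, B9=F
input #7 (q=7, t=1): events B2->E, B3->E, B1->F, B5->F, B6->T, B6->F, B7->F, B8->F, B9->F; covers B1=F, B2=E, B3=E, B5=F, B6=T, B6=F, B7=F, B8=F, B9=F
input #8 (q=8, t=5): events B2->E, B3->E, B1->F, B5->F, B6->F, B7->F, B8->T, B9->F; covers B1=F, B2=E, B3=E, B5=F, B6=F, B7=F, B8=T, B9=F
input #9 (q=4, t=4): events B2->S, B1->T, B4->F, B5->F, B6->F, B7->F, B8->T, B9->T; covers B1=T, B2=S, B4=F, B5=F, B6=F, B7=F, B8=T, B9=T
union over all inputs: B1=T, B1=F, B2=S, B2=E, B3=E, B4=T, B4=F, B5=T, B5=F, B6=T, B6=F, B7=T, B7=F, B8=T, B8=F, B9=T, B9=F (17 outcomes)
size 1 is not enough: best union over all size-1 subsets is 10/17
size 2 is not enough: best union over all size-2 subsets is 15/17
at size 3, {2, 5, 7} reaches all 17 outcomes; every lexicographically earlier size-3 subset fails
Answer: 3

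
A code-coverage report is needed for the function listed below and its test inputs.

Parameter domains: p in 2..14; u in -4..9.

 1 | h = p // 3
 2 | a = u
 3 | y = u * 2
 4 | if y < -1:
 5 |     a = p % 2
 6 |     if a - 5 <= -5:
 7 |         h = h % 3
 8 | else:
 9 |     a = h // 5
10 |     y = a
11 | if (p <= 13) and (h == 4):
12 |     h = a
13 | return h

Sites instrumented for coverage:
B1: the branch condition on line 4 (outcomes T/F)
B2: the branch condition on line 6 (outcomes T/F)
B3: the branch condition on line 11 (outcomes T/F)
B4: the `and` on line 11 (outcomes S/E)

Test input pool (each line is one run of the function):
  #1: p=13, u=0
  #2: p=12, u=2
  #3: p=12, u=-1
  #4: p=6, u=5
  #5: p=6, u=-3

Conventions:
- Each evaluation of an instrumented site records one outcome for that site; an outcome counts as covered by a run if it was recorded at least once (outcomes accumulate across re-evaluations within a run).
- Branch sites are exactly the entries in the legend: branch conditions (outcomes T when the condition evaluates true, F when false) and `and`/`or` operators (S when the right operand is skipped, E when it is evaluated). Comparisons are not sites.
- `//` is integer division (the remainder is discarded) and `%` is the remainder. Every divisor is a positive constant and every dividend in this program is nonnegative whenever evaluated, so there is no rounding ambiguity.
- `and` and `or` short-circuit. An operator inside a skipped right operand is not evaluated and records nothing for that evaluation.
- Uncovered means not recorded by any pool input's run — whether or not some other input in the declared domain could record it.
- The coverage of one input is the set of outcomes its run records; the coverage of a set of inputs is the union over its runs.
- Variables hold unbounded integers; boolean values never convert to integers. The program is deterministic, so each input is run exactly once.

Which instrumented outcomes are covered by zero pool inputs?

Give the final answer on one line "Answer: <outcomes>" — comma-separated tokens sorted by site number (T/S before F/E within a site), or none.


input #1 (p=13, u=0): events B1->F, B4->E, B3->T; covers B1=F, B3=T, B4=E
input #2 (p=12, u=2): events B1->F, B4->E, B3->T; covers B1=F, B3=T, B4=E
input #3 (p=12, u=-1): events B1->T, B2->T, B4->E, B3->F; covers B1=T, B2=T, B3=F, B4=E
input #4 (p=6, u=5): events B1->F, B4->E, B3->F; covers B1=F, B3=F, B4=E
input #5 (p=6, u=-3): events B1->T, B2->T, B4->E, B3->F; covers B1=T, B2=T, B3=F, B4=E
union over the pool: B1=T, B1=F, B2=T, B3=T, B3=F, B4=E
uncovered (2 of 8): B2=F, B4=S
Answer: B2=F, B4=S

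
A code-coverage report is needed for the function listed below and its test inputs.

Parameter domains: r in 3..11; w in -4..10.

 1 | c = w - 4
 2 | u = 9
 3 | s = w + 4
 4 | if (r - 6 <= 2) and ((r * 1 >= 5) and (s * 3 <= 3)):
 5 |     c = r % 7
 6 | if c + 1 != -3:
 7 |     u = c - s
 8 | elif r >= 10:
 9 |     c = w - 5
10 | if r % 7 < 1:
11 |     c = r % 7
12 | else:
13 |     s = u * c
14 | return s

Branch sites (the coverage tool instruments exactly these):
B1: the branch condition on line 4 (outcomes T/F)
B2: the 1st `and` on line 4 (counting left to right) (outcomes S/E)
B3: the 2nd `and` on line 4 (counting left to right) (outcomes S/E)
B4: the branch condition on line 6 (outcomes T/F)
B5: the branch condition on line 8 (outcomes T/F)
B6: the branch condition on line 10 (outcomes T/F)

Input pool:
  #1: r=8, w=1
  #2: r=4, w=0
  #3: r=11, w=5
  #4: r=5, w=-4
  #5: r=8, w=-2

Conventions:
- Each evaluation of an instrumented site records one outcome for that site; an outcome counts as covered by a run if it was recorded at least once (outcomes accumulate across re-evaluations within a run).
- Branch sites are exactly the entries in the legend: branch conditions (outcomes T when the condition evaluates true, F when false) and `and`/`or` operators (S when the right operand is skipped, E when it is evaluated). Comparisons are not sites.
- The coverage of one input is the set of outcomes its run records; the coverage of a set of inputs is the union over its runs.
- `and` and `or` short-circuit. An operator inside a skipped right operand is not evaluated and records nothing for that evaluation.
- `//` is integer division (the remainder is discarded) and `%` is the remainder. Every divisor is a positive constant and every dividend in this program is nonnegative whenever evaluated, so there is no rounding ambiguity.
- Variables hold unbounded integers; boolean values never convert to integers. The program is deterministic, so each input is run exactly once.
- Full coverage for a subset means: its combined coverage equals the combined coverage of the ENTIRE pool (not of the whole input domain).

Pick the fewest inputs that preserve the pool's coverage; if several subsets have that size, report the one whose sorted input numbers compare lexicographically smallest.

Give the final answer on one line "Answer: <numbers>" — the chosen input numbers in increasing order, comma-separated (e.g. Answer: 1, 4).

input #1, r=8, w=1: events B2->E, B3->E, B1->F, B4->T, B6->F; outcomes B1=F, B2=E, B3=E, B4=T, B6=F
input #2, r=4, w=0: events B2->E, B3->S, B1->F, B4->F, B5->F, B6->F; outcomes B1=F, B2=E, B3=S, B4=F, B5=F, B6=F
input #3, r=11, w=5: events B2->S, B1->F, B4->T, B6->F; outcomes B1=F, B2=S, B4=T, B6=F
input #4, r=5, w=-4: events B2->E, B3->E, B1->T, B4->T, B6->F; outcomes B1=T, B2=E, B3=E, B4=T, B6=F
input #5, r=8, w=-2: events B2->E, B3->E, B1->F, B4->T, B6->F; outcomes B1=F, B2=E, B3=E, B4=T, B6=F
union over all inputs: B1=T, B1=F, B2=S, B2=E, B3=S, B3=E, B4=T, B4=F, B5=F, B6=F (10 outcomes)
size 1 is not enough: best union over all size-1 subsets is 6/10
size 2 is not enough: best union over all size-2 subsets is 9/10
size 3: inputs {2, 3, 4} cover all 10 outcomes, and no lexicographically smaller subset of this size does

Answer: 2, 3, 4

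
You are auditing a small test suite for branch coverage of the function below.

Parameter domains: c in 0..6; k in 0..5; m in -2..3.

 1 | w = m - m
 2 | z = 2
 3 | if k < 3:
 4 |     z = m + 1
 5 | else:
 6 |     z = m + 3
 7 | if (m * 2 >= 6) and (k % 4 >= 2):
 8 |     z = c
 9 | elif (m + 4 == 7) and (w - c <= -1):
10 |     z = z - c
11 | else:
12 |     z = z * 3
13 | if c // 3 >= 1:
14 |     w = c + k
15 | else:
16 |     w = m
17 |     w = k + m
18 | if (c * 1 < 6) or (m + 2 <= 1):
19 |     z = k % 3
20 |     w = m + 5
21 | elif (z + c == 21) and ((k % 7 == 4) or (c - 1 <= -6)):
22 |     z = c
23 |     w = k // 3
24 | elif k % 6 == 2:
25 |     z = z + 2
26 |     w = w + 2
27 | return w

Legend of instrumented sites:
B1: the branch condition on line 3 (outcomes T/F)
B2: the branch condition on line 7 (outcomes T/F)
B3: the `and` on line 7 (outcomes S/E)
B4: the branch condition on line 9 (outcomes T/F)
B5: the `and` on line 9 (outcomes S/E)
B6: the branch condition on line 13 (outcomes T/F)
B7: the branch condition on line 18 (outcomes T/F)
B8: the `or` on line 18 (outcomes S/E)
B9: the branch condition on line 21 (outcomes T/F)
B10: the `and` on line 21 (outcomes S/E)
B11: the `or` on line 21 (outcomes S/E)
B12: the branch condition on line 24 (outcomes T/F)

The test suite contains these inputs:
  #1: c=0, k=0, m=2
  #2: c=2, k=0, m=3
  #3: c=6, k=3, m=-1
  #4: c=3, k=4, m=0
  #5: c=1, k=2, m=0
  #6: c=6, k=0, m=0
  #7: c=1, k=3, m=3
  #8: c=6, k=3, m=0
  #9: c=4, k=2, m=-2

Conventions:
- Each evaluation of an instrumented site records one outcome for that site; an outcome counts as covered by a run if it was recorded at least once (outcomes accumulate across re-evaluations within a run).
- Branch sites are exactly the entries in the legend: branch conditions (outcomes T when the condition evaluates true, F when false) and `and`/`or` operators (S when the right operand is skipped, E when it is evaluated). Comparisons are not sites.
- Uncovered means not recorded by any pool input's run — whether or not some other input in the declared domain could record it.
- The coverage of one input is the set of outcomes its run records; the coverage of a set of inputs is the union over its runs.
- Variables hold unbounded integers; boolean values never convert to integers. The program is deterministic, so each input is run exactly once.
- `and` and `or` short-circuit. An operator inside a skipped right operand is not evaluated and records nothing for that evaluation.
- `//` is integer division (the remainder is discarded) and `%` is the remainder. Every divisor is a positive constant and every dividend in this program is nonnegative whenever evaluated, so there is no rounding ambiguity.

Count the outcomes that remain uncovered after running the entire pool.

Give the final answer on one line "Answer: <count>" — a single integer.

input #1, c=0, k=0, m=2: outcomes B1=T, B2=F, B3=S, B4=F, B5=S, B6=F, B7=T, B8=S
input #2, c=2, k=0, m=3: outcomes B1=T, B2=F, B3=E, B4=T, B5=E, B6=F, B7=T, B8=S
input #3, c=6, k=3, m=-1: outcomes B1=F, B2=F, B3=S, B4=F, B5=S, B6=T, B7=T, B8=E
input #4, c=3, k=4, m=0: outcomes B1=F, B2=F, B3=S, B4=F, B5=S, B6=T, B7=T, B8=S
input #5, c=1, k=2, m=0: outcomes B1=T, B2=F, B3=S, B4=F, B5=S, B6=F, B7=T, B8=S
input #6, c=6, k=0, m=0: outcomes B1=T, B2=F, B3=S, B4=F, B5=S, B6=T, B7=F, B8=E, B9=F, B10=S, B12=F
input #7, c=1, k=3, m=3: outcomes B1=F, B2=T, B3=E, B6=F, B7=T, B8=S
input #8, c=6, k=3, m=0: outcomes B1=F, B2=F, B3=S, B4=F, B5=S, B6=T, B7=F, B8=E, B9=F, B10=S, B12=F
input #9, c=4, k=2, m=-2: outcomes B1=T, B2=F, B3=S, B4=F, B5=S, B6=T, B7=T, B8=S
union over the pool: B1=T, B1=F, B2=T, B2=F, B3=S, B3=E, B4=T, B4=F, B5=S, B5=E, B6=T, B6=F, B7=T, B7=F, B8=S, B8=E, B9=F, B10=S, B12=F
uncovered (5 of 24): B9=T, B10=E, B11=S, B11=E, B12=T

Answer: 5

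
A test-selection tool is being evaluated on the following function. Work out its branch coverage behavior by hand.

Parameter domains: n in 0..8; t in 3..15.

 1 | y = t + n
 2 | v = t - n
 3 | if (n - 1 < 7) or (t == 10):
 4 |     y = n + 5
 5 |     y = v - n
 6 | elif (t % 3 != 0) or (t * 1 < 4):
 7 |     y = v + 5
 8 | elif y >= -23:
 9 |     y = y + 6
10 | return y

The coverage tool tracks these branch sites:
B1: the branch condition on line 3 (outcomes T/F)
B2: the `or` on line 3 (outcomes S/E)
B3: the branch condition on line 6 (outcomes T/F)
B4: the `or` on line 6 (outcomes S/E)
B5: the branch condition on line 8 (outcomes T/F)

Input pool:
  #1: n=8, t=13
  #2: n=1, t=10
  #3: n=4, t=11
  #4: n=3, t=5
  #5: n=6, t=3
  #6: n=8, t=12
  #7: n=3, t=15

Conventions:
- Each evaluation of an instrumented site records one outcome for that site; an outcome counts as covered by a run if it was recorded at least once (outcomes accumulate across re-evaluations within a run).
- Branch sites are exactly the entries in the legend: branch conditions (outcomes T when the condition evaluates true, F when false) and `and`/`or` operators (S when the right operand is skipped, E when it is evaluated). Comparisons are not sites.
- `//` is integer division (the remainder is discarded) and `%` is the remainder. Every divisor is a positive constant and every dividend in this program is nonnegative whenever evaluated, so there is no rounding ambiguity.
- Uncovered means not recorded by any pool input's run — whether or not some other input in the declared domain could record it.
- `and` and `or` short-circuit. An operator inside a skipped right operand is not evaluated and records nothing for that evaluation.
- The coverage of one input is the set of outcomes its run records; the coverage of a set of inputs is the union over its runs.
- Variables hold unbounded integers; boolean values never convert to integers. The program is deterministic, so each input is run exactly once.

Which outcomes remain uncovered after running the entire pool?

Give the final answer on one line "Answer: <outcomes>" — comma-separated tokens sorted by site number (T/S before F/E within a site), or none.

test 1 (n=8, t=13) fires B2->E, B1->F, B4->S, B3->T; hits B1=F, B2=E, B3=T, B4=S
test 2 (n=1, t=10) fires B2->S, B1->T; hits B1=T, B2=S
test 3 (n=4, t=11) fires B2->S, B1->T; hits B1=T, B2=S
test 4 (n=3, t=5) fires B2->S, B1->T; hits B1=T, B2=S
test 5 (n=6, t=3) fires B2->S, B1->T; hits B1=T, B2=S
test 6 (n=8, t=12) fires B2->E, B1->F, B4->E, B3->F, B5->T; hits B1=F, B2=E, B3=F, B4=E, B5=T
test 7 (n=3, t=15) fires B2->S, B1->T; hits B1=T, B2=S
union over the pool: B1=T, B1=F, B2=S, B2=E, B3=T, B3=F, B4=S, B4=E, B5=T
uncovered (1 of 10): B5=F

Answer: B5=F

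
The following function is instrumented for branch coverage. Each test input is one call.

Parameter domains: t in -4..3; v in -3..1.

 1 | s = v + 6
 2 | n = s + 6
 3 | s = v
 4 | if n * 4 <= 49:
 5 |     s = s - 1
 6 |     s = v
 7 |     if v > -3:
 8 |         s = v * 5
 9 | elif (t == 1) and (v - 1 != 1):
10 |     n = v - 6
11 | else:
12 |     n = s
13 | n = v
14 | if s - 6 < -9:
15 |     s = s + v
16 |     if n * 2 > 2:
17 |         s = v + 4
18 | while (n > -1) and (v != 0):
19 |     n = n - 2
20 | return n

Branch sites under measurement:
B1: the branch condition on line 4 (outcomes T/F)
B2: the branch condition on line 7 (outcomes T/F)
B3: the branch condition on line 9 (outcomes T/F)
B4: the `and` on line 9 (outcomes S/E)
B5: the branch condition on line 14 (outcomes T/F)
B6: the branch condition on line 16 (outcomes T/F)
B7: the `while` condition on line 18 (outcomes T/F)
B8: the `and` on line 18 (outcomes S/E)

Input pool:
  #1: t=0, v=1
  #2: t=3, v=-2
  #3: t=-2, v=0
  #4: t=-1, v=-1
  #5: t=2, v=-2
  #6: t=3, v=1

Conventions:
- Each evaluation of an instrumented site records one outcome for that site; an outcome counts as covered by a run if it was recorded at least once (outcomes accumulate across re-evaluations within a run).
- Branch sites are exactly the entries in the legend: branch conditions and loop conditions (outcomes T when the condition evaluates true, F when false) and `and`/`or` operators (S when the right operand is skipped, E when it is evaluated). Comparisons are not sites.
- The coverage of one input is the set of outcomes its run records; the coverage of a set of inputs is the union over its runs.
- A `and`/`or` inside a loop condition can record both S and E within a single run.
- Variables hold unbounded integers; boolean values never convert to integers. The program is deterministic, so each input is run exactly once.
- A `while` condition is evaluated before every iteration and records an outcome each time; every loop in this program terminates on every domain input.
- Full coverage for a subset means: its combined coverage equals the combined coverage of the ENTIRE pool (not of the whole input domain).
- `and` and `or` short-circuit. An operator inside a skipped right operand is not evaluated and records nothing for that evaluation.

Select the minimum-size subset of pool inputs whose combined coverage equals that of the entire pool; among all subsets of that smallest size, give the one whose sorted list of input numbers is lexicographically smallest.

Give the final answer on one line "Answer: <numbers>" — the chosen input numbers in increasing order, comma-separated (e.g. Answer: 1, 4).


input #1 (t=0, v=1): covers B1=F, B3=F, B4=S, B5=F, B7=T, B7=F, B8=S, B8=E
input #2 (t=3, v=-2): covers B1=T, B2=T, B5=T, B6=F, B7=F, B8=S
input #3 (t=-2, v=0): covers B1=T, B2=T, B5=F, B7=F, B8=E
input #4 (t=-1, v=-1): covers B1=T, B2=T, B5=T, B6=F, B7=F, B8=S
input #5 (t=2, v=-2): covers B1=T, B2=T, B5=T, B6=F, B7=F, B8=S
input #6 (t=3, v=1): covers B1=F, B3=F, B4=S, B5=F, B7=T, B7=F, B8=S, B8=E
the full pool covers 12 outcomes: B1=T, B1=F, B2=T, B3=F, B4=S, B5=T, B5=F, B6=F, B7=T, B7=F, B8=S, B8=E
size 1 is not enough: best union over all size-1 subsets is 8/12
the canonical winner is {1, 2}: size 2, full 12-outcome coverage, earliest index list among size-2 covers
Answer: 1, 2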